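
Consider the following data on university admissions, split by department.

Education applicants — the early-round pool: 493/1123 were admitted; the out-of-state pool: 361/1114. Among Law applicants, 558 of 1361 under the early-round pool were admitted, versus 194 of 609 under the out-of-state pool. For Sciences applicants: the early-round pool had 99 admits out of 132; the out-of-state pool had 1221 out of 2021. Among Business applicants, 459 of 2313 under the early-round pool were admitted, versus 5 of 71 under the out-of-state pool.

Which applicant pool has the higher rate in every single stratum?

Education: the early-round pool 493/1123 = 43.9%, the out-of-state pool 361/1114 = 32.4% → the early-round pool
Law: the early-round pool 558/1361 = 41.0%, the out-of-state pool 194/609 = 31.9% → the early-round pool
Sciences: the early-round pool 99/132 = 75.0%, the out-of-state pool 1221/2021 = 60.4% → the early-round pool
Business: the early-round pool 459/2313 = 19.8%, the out-of-state pool 5/71 = 7.0% → the early-round pool
The early-round pool has the higher rate in all 4 groups.

the early-round pool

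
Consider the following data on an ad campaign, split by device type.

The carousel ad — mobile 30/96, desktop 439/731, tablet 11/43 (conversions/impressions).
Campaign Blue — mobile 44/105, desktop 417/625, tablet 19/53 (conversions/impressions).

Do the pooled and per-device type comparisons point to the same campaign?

Yes

Mobile: the carousel ad 30/96 = 31.2%, Campaign Blue 44/105 = 41.9% → Campaign Blue
Desktop: the carousel ad 439/731 = 60.1%, Campaign Blue 417/625 = 66.7% → Campaign Blue
Tablet: the carousel ad 11/43 = 25.6%, Campaign Blue 19/53 = 35.8% → Campaign Blue
Overall: the carousel ad 480/870 = 55.2%, Campaign Blue 480/783 = 61.3% → Campaign Blue
Campaign Blue wins overall and in every device group — no reversal.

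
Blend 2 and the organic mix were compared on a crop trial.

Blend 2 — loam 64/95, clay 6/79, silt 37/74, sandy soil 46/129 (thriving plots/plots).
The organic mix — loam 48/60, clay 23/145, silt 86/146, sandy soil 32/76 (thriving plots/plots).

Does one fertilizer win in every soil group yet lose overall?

Loam: Blend 2 64/95 = 67.4%, the organic mix 48/60 = 80.0% → the organic mix
Clay: Blend 2 6/79 = 7.6%, the organic mix 23/145 = 15.9% → the organic mix
Silt: Blend 2 37/74 = 50.0%, the organic mix 86/146 = 58.9% → the organic mix
Sandy soil: Blend 2 46/129 = 35.7%, the organic mix 32/76 = 42.1% → the organic mix
Overall: Blend 2 153/377 = 40.6%, the organic mix 189/427 = 44.3% → the organic mix
The organic mix wins overall and in every soil group — no reversal.

No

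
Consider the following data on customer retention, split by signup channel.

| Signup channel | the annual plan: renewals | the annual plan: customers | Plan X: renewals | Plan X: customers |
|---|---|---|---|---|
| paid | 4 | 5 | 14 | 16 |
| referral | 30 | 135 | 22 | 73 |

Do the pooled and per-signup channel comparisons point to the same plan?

Yes

Paid: the annual plan 4/5 = 80.0%, Plan X 14/16 = 87.5% → Plan X
Referral: the annual plan 30/135 = 22.2%, Plan X 22/73 = 30.1% → Plan X
Overall: the annual plan 34/140 = 24.3%, Plan X 36/89 = 40.4% → Plan X
Plan X wins overall and in every signup group — no reversal.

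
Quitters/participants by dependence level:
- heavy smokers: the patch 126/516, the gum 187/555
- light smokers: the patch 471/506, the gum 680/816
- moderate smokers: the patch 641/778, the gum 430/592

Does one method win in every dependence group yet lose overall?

No

Heavy smokers: the patch 126/516 = 24.4%, the gum 187/555 = 33.7% → the gum
Light smokers: the patch 471/506 = 93.1%, the gum 680/816 = 83.3% → the patch
Moderate smokers: the patch 641/778 = 82.4%, the gum 430/592 = 72.6% → the patch
Overall: the patch 1238/1800 = 68.8%, the gum 1297/1963 = 66.1% → the patch
Neither sweeps: the patch wins 2 of 3 groups, the gum wins 1. The patch wins overall but not every group — no Simpson reversal.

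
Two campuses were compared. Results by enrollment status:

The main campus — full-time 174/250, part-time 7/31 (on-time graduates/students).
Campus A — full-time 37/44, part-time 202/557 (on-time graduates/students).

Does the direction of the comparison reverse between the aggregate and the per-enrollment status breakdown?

Full-time: the main campus 174/250 = 69.6%, Campus A 37/44 = 84.1% → Campus A
Part-time: the main campus 7/31 = 22.6%, Campus A 202/557 = 36.3% → Campus A
Overall: the main campus 181/281 = 64.4%, Campus A 239/601 = 39.8% → the main campus
Campus A wins each enrollment group but the main campus wins overall — the comparison reverses. Campus A's students skew toward part-time, which has a lower base rate.

Yes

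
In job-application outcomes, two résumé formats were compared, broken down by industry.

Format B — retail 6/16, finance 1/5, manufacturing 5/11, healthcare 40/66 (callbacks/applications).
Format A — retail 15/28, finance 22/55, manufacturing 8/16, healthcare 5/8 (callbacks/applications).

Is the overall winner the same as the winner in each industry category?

No

Retail: Format B 6/16 = 37.5%, Format A 15/28 = 53.6% → Format A
Finance: Format B 1/5 = 20.0%, Format A 22/55 = 40.0% → Format A
Manufacturing: Format B 5/11 = 45.5%, Format A 8/16 = 50.0% → Format A
Healthcare: Format B 40/66 = 60.6%, Format A 5/8 = 62.5% → Format A
Overall: Format B 52/98 = 53.1%, Format A 50/107 = 46.7% → Format B
Format A wins each industry group but Format B wins overall — the comparison reverses. Format A's applications skew toward finance, which has a lower base rate.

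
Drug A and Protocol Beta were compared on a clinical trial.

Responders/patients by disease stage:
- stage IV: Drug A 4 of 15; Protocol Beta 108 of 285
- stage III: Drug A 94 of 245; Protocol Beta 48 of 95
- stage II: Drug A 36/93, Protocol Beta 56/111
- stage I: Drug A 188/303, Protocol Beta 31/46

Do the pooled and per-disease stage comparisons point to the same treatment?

No

Stage IV: Drug A 4/15 = 26.7%, Protocol Beta 108/285 = 37.9% → Protocol Beta
Stage III: Drug A 94/245 = 38.4%, Protocol Beta 48/95 = 50.5% → Protocol Beta
Stage II: Drug A 36/93 = 38.7%, Protocol Beta 56/111 = 50.5% → Protocol Beta
Stage I: Drug A 188/303 = 62.0%, Protocol Beta 31/46 = 67.4% → Protocol Beta
Overall: Drug A 322/656 = 49.1%, Protocol Beta 243/537 = 45.3% → Drug A
Protocol Beta wins each disease group but Drug A wins overall — the comparison reverses. Protocol Beta's patients skew toward stage IV, which has a lower base rate.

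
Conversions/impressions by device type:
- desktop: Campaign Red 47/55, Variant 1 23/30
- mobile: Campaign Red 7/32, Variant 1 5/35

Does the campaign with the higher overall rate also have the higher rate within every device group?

Yes

Desktop: Campaign Red 47/55 = 85.5%, Variant 1 23/30 = 76.7% → Campaign Red
Mobile: Campaign Red 7/32 = 21.9%, Variant 1 5/35 = 14.3% → Campaign Red
Overall: Campaign Red 54/87 = 62.1%, Variant 1 28/65 = 43.1% → Campaign Red
Campaign Red wins overall and in every device group — no reversal.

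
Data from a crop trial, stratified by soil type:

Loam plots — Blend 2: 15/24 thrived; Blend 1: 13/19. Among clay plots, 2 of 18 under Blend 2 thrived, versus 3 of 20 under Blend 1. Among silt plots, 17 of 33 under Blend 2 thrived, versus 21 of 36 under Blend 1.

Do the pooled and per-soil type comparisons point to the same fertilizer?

Yes

Loam: Blend 2 15/24 = 62.5%, Blend 1 13/19 = 68.4% → Blend 1
Clay: Blend 2 2/18 = 11.1%, Blend 1 3/20 = 15.0% → Blend 1
Silt: Blend 2 17/33 = 51.5%, Blend 1 21/36 = 58.3% → Blend 1
Overall: Blend 2 34/75 = 45.3%, Blend 1 37/75 = 49.3% → Blend 1
Blend 1 wins overall and in every soil group — no reversal.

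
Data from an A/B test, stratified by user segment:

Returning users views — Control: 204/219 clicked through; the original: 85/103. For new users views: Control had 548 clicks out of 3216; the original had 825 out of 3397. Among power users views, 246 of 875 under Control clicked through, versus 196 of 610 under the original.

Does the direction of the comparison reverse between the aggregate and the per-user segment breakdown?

Returning users: Control 204/219 = 93.2%, the original 85/103 = 82.5% → Control
New users: Control 548/3216 = 17.0%, the original 825/3397 = 24.3% → the original
Power users: Control 246/875 = 28.1%, the original 196/610 = 32.1% → the original
Overall: Control 998/4310 = 23.2%, the original 1106/4110 = 26.9% → the original
Neither sweeps: Control wins 1 of 3 groups, the original wins 2. The original wins overall but not every group — no Simpson reversal.

No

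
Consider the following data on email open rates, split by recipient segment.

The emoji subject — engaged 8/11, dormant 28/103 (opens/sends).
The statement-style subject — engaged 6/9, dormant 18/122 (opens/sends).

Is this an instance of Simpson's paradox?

Engaged: the emoji subject 8/11 = 72.7%, the statement-style subject 6/9 = 66.7% → the emoji subject
Dormant: the emoji subject 28/103 = 27.2%, the statement-style subject 18/122 = 14.8% → the emoji subject
Overall: the emoji subject 36/114 = 31.6%, the statement-style subject 24/131 = 18.3% → the emoji subject
The emoji subject wins overall and in every recipient group — no reversal.

No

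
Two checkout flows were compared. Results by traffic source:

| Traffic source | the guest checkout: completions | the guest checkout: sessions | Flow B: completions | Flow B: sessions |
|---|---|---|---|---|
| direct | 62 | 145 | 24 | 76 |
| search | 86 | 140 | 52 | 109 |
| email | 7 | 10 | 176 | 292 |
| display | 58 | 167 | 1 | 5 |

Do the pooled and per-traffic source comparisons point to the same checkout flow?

No

Direct: the guest checkout 62/145 = 42.8%, Flow B 24/76 = 31.6% → the guest checkout
Search: the guest checkout 86/140 = 61.4%, Flow B 52/109 = 47.7% → the guest checkout
Email: the guest checkout 7/10 = 70.0%, Flow B 176/292 = 60.3% → the guest checkout
Display: the guest checkout 58/167 = 34.7%, Flow B 1/5 = 20.0% → the guest checkout
Overall: the guest checkout 213/462 = 46.1%, Flow B 253/482 = 52.5% → Flow B
The guest checkout wins each traffic group but Flow B wins overall — the comparison reverses. The guest checkout's sessions skew toward display, which has a lower base rate.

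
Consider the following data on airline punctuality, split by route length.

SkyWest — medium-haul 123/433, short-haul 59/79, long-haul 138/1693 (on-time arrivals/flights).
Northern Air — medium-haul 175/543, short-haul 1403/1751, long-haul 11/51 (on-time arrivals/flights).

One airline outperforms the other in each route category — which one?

Medium-haul: SkyWest 123/433 = 28.4%, Northern Air 175/543 = 32.2% → Northern Air
Short-haul: SkyWest 59/79 = 74.7%, Northern Air 1403/1751 = 80.1% → Northern Air
Long-haul: SkyWest 138/1693 = 8.2%, Northern Air 11/51 = 21.6% → Northern Air
Northern Air has the higher rate in all 3 groups.

Northern Air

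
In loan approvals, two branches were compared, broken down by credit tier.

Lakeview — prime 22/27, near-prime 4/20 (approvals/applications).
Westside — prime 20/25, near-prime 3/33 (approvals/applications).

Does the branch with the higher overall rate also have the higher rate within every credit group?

Prime: Lakeview 22/27 = 81.5%, Westside 20/25 = 80.0% → Lakeview
Near-prime: Lakeview 4/20 = 20.0%, Westside 3/33 = 9.1% → Lakeview
Overall: Lakeview 26/47 = 55.3%, Westside 23/58 = 39.7% → Lakeview
Lakeview wins overall and in every credit group — no reversal.

Yes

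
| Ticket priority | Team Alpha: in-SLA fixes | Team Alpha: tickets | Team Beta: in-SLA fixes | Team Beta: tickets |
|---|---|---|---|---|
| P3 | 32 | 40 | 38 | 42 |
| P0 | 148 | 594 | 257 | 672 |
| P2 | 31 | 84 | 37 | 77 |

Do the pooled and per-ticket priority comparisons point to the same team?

Yes

P3: Team Alpha 32/40 = 80.0%, Team Beta 38/42 = 90.5% → Team Beta
P0: Team Alpha 148/594 = 24.9%, Team Beta 257/672 = 38.2% → Team Beta
P2: Team Alpha 31/84 = 36.9%, Team Beta 37/77 = 48.1% → Team Beta
Overall: Team Alpha 211/718 = 29.4%, Team Beta 332/791 = 42.0% → Team Beta
Team Beta wins overall and in every ticket group — no reversal.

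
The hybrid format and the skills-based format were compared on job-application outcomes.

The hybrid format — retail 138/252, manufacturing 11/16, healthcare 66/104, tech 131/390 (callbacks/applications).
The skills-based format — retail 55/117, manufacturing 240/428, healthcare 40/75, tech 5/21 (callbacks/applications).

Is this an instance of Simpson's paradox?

Retail: the hybrid format 138/252 = 54.8%, the skills-based format 55/117 = 47.0% → the hybrid format
Manufacturing: the hybrid format 11/16 = 68.8%, the skills-based format 240/428 = 56.1% → the hybrid format
Healthcare: the hybrid format 66/104 = 63.5%, the skills-based format 40/75 = 53.3% → the hybrid format
Tech: the hybrid format 131/390 = 33.6%, the skills-based format 5/21 = 23.8% → the hybrid format
Overall: the hybrid format 346/762 = 45.4%, the skills-based format 340/641 = 53.0% → the skills-based format
The hybrid format wins each industry group but the skills-based format wins overall — the comparison reverses. The hybrid format's applications skew toward tech, which has a lower base rate.

Yes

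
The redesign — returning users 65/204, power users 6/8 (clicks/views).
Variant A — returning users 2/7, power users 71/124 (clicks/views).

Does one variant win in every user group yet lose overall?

Yes

Returning users: the redesign 65/204 = 31.9%, Variant A 2/7 = 28.6% → the redesign
Power users: the redesign 6/8 = 75.0%, Variant A 71/124 = 57.3% → the redesign
Overall: the redesign 71/212 = 33.5%, Variant A 73/131 = 55.7% → Variant A
The redesign wins each user group but Variant A wins overall — the comparison reverses. The redesign's views skew toward returning users, which has a lower base rate.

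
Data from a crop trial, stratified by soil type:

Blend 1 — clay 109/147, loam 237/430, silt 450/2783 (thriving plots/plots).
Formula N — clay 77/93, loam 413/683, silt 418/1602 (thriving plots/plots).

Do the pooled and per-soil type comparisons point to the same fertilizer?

Yes

Clay: Blend 1 109/147 = 74.1%, Formula N 77/93 = 82.8% → Formula N
Loam: Blend 1 237/430 = 55.1%, Formula N 413/683 = 60.5% → Formula N
Silt: Blend 1 450/2783 = 16.2%, Formula N 418/1602 = 26.1% → Formula N
Overall: Blend 1 796/3360 = 23.7%, Formula N 908/2378 = 38.2% → Formula N
Formula N wins overall and in every soil group — no reversal.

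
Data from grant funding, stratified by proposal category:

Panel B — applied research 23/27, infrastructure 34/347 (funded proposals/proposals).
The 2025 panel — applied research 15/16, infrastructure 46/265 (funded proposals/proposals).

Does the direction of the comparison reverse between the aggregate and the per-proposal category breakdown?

Applied research: Panel B 23/27 = 85.2%, the 2025 panel 15/16 = 93.8% → the 2025 panel
Infrastructure: Panel B 34/347 = 9.8%, the 2025 panel 46/265 = 17.4% → the 2025 panel
Overall: Panel B 57/374 = 15.2%, the 2025 panel 61/281 = 21.7% → the 2025 panel
The 2025 panel wins overall and in every proposal group — no reversal.

No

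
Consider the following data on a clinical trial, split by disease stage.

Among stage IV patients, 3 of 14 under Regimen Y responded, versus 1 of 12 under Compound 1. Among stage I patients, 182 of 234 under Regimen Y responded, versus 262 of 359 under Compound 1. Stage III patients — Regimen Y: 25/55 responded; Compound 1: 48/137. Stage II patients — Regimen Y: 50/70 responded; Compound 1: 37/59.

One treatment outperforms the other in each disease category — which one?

Stage IV: Regimen Y 3/14 = 21.4%, Compound 1 1/12 = 8.3% → Regimen Y
Stage I: Regimen Y 182/234 = 77.8%, Compound 1 262/359 = 73.0% → Regimen Y
Stage III: Regimen Y 25/55 = 45.5%, Compound 1 48/137 = 35.0% → Regimen Y
Stage II: Regimen Y 50/70 = 71.4%, Compound 1 37/59 = 62.7% → Regimen Y
Regimen Y has the higher rate in all 4 groups.

Regimen Y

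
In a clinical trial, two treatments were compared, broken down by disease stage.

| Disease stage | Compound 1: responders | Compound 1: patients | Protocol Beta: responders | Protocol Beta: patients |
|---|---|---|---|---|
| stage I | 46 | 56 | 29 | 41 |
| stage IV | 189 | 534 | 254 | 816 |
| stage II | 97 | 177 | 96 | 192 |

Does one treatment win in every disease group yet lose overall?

No

Stage I: Compound 1 46/56 = 82.1%, Protocol Beta 29/41 = 70.7% → Compound 1
Stage IV: Compound 1 189/534 = 35.4%, Protocol Beta 254/816 = 31.1% → Compound 1
Stage II: Compound 1 97/177 = 54.8%, Protocol Beta 96/192 = 50.0% → Compound 1
Overall: Compound 1 332/767 = 43.3%, Protocol Beta 379/1049 = 36.1% → Compound 1
Compound 1 wins overall and in every disease group — no reversal.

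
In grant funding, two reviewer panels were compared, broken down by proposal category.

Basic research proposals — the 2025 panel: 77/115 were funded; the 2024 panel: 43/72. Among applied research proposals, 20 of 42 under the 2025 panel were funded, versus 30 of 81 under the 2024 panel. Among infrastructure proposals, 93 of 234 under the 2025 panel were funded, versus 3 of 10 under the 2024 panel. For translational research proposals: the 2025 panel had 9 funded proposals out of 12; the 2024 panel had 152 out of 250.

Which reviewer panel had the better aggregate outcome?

the 2024 panel

Basic research: the 2025 panel 77/115 = 67.0%, the 2024 panel 43/72 = 59.7% → the 2025 panel
Applied research: the 2025 panel 20/42 = 47.6%, the 2024 panel 30/81 = 37.0% → the 2025 panel
Infrastructure: the 2025 panel 93/234 = 39.7%, the 2024 panel 3/10 = 30.0% → the 2025 panel
Translational research: the 2025 panel 9/12 = 75.0%, the 2024 panel 152/250 = 60.8% → the 2025 panel
Overall: the 2025 panel 199/403 = 49.4%, the 2024 panel 228/413 = 55.2% → the 2024 panel
(The 2025 panel wins every proposal group but the 2024 panel wins overall — the 2025 panel's proposals skew toward the low-rate infrastructure group.)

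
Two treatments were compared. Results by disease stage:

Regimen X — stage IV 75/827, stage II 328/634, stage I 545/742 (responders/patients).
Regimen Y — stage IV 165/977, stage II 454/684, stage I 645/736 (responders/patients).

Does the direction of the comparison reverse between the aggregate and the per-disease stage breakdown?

Stage IV: Regimen X 75/827 = 9.1%, Regimen Y 165/977 = 16.9% → Regimen Y
Stage II: Regimen X 328/634 = 51.7%, Regimen Y 454/684 = 66.4% → Regimen Y
Stage I: Regimen X 545/742 = 73.5%, Regimen Y 645/736 = 87.6% → Regimen Y
Overall: Regimen X 948/2203 = 43.0%, Regimen Y 1264/2397 = 52.7% → Regimen Y
Regimen Y wins overall and in every disease group — no reversal.

No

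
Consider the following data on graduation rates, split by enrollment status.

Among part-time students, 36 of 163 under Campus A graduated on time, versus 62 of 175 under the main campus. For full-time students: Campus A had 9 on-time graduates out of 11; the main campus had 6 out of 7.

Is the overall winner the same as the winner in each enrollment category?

Part-time: Campus A 36/163 = 22.1%, the main campus 62/175 = 35.4% → the main campus
Full-time: Campus A 9/11 = 81.8%, the main campus 6/7 = 85.7% → the main campus
Overall: Campus A 45/174 = 25.9%, the main campus 68/182 = 37.4% → the main campus
The main campus wins overall and in every enrollment group — no reversal.

Yes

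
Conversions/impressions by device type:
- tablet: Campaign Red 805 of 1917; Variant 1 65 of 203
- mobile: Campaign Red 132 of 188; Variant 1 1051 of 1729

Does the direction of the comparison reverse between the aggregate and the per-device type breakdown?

Tablet: Campaign Red 805/1917 = 42.0%, Variant 1 65/203 = 32.0% → Campaign Red
Mobile: Campaign Red 132/188 = 70.2%, Variant 1 1051/1729 = 60.8% → Campaign Red
Overall: Campaign Red 937/2105 = 44.5%, Variant 1 1116/1932 = 57.8% → Variant 1
Campaign Red wins each device group but Variant 1 wins overall — the comparison reverses. Campaign Red's impressions skew toward tablet, which has a lower base rate.

Yes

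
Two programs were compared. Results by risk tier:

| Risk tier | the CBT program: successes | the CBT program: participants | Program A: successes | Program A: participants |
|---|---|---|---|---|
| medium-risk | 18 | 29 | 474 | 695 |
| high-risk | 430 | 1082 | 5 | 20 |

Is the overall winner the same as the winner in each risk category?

No

Medium-risk: the CBT program 18/29 = 62.1%, Program A 474/695 = 68.2% → Program A
High-risk: the CBT program 430/1082 = 39.7%, Program A 5/20 = 25.0% → the CBT program
Overall: the CBT program 448/1111 = 40.3%, Program A 479/715 = 67.0% → Program A
Neither sweeps: the CBT program wins 1 of 2 groups, Program A wins 1. Program A wins overall but not every group — no Simpson reversal.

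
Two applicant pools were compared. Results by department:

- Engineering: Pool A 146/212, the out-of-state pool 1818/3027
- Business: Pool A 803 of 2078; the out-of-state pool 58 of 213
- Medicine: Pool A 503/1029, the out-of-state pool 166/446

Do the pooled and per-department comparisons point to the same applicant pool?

Engineering: Pool A 146/212 = 68.9%, the out-of-state pool 1818/3027 = 60.1% → Pool A
Business: Pool A 803/2078 = 38.6%, the out-of-state pool 58/213 = 27.2% → Pool A
Medicine: Pool A 503/1029 = 48.9%, the out-of-state pool 166/446 = 37.2% → Pool A
Overall: Pool A 1452/3319 = 43.7%, the out-of-state pool 2042/3686 = 55.4% → the out-of-state pool
Pool A wins each department group but the out-of-state pool wins overall — the comparison reverses. Pool A's applicants skew toward Business, which has a lower base rate.

No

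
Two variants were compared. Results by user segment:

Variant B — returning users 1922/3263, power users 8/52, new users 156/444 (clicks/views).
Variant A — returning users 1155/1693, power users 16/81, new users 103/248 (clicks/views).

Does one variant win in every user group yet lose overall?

Returning users: Variant B 1922/3263 = 58.9%, Variant A 1155/1693 = 68.2% → Variant A
Power users: Variant B 8/52 = 15.4%, Variant A 16/81 = 19.8% → Variant A
New users: Variant B 156/444 = 35.1%, Variant A 103/248 = 41.5% → Variant A
Overall: Variant B 2086/3759 = 55.5%, Variant A 1274/2022 = 63.0% → Variant A
Variant A wins overall and in every user group — no reversal.

No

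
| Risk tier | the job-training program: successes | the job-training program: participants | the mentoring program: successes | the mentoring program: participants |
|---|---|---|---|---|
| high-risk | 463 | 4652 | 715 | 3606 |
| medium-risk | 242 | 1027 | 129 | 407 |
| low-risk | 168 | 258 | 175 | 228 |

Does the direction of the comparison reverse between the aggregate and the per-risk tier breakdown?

High-risk: the job-training program 463/4652 = 10.0%, the mentoring program 715/3606 = 19.8% → the mentoring program
Medium-risk: the job-training program 242/1027 = 23.6%, the mentoring program 129/407 = 31.7% → the mentoring program
Low-risk: the job-training program 168/258 = 65.1%, the mentoring program 175/228 = 76.8% → the mentoring program
Overall: the job-training program 873/5937 = 14.7%, the mentoring program 1019/4241 = 24.0% → the mentoring program
The mentoring program wins overall and in every risk group — no reversal.

No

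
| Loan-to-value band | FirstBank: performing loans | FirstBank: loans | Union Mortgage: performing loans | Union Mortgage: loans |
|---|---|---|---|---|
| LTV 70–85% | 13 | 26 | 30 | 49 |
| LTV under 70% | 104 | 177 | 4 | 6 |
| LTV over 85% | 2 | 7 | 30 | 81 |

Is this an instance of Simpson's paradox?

Yes

LTV 70–85%: FirstBank 13/26 = 50.0%, Union Mortgage 30/49 = 61.2% → Union Mortgage
LTV under 70%: FirstBank 104/177 = 58.8%, Union Mortgage 4/6 = 66.7% → Union Mortgage
LTV over 85%: FirstBank 2/7 = 28.6%, Union Mortgage 30/81 = 37.0% → Union Mortgage
Overall: FirstBank 119/210 = 56.7%, Union Mortgage 64/136 = 47.1% → FirstBank
Union Mortgage wins each loan-to-value group but FirstBank wins overall — the comparison reverses. Union Mortgage's loans skew toward LTV over 85%, which has a lower base rate.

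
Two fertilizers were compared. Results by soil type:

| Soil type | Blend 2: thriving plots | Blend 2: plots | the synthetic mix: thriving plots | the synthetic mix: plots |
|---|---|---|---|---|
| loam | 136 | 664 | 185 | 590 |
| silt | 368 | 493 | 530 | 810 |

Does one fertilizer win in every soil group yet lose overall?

No

Loam: Blend 2 136/664 = 20.5%, the synthetic mix 185/590 = 31.4% → the synthetic mix
Silt: Blend 2 368/493 = 74.6%, the synthetic mix 530/810 = 65.4% → Blend 2
Overall: Blend 2 504/1157 = 43.6%, the synthetic mix 715/1400 = 51.1% → the synthetic mix
Neither sweeps: Blend 2 wins 1 of 2 groups, the synthetic mix wins 1. The synthetic mix wins overall but not every group — no Simpson reversal.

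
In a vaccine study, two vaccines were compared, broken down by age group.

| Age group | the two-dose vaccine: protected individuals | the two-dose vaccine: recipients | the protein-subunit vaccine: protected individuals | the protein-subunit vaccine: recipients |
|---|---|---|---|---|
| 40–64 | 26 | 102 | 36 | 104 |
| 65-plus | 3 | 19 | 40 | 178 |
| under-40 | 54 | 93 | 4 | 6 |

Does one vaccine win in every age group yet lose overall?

40–64: the two-dose vaccine 26/102 = 25.5%, the protein-subunit vaccine 36/104 = 34.6% → the protein-subunit vaccine
65-plus: the two-dose vaccine 3/19 = 15.8%, the protein-subunit vaccine 40/178 = 22.5% → the protein-subunit vaccine
Under-40: the two-dose vaccine 54/93 = 58.1%, the protein-subunit vaccine 4/6 = 66.7% → the protein-subunit vaccine
Overall: the two-dose vaccine 83/214 = 38.8%, the protein-subunit vaccine 80/288 = 27.8% → the two-dose vaccine
The protein-subunit vaccine wins each age group but the two-dose vaccine wins overall — the comparison reverses. The protein-subunit vaccine's recipients skew toward 65-plus, which has a lower base rate.

Yes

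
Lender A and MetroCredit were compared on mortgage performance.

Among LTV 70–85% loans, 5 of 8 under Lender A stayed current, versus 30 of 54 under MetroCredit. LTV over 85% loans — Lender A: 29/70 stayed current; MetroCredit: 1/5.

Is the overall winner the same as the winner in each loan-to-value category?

No

LTV 70–85%: Lender A 5/8 = 62.5%, MetroCredit 30/54 = 55.6% → Lender A
LTV over 85%: Lender A 29/70 = 41.4%, MetroCredit 1/5 = 20.0% → Lender A
Overall: Lender A 34/78 = 43.6%, MetroCredit 31/59 = 52.5% → MetroCredit
Lender A wins each loan-to-value group but MetroCredit wins overall — the comparison reverses. Lender A's loans skew toward LTV over 85%, which has a lower base rate.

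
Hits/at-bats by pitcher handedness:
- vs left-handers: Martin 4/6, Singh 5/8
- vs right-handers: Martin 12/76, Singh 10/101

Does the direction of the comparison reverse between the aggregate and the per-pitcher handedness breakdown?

Vs left-handers: Martin 4/6 = 66.7%, Singh 5/8 = 62.5% → Martin
Vs right-handers: Martin 12/76 = 15.8%, Singh 10/101 = 9.9% → Martin
Overall: Martin 16/82 = 19.5%, Singh 15/109 = 13.8% → Martin
Martin wins overall and in every pitcher group — no reversal.

No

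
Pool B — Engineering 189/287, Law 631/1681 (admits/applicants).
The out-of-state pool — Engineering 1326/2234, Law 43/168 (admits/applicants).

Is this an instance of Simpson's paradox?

Engineering: Pool B 189/287 = 65.9%, the out-of-state pool 1326/2234 = 59.4% → Pool B
Law: Pool B 631/1681 = 37.5%, the out-of-state pool 43/168 = 25.6% → Pool B
Overall: Pool B 820/1968 = 41.7%, the out-of-state pool 1369/2402 = 57.0% → the out-of-state pool
Pool B wins each department group but the out-of-state pool wins overall — the comparison reverses. Pool B's applicants skew toward Law, which has a lower base rate.

Yes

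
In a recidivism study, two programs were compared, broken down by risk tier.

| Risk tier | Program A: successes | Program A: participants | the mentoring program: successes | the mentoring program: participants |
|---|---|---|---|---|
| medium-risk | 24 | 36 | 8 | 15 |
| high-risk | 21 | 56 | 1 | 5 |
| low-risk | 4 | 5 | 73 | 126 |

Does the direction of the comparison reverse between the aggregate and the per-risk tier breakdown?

Yes

Medium-risk: Program A 24/36 = 66.7%, the mentoring program 8/15 = 53.3% → Program A
High-risk: Program A 21/56 = 37.5%, the mentoring program 1/5 = 20.0% → Program A
Low-risk: Program A 4/5 = 80.0%, the mentoring program 73/126 = 57.9% → Program A
Overall: Program A 49/97 = 50.5%, the mentoring program 82/146 = 56.2% → the mentoring program
Program A wins each risk group but the mentoring program wins overall — the comparison reverses. Program A's participants skew toward high-risk, which has a lower base rate.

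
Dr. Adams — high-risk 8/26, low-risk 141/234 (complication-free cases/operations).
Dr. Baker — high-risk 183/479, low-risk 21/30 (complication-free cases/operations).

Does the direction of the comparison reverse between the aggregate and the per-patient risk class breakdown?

High-risk: Dr. Adams 8/26 = 30.8%, Dr. Baker 183/479 = 38.2% → Dr. Baker
Low-risk: Dr. Adams 141/234 = 60.3%, Dr. Baker 21/30 = 70.0% → Dr. Baker
Overall: Dr. Adams 149/260 = 57.3%, Dr. Baker 204/509 = 40.1% → Dr. Adams
Dr. Baker wins each patient risk group but Dr. Adams wins overall — the comparison reverses. Dr. Baker's operations skew toward high-risk, which has a lower base rate.

Yes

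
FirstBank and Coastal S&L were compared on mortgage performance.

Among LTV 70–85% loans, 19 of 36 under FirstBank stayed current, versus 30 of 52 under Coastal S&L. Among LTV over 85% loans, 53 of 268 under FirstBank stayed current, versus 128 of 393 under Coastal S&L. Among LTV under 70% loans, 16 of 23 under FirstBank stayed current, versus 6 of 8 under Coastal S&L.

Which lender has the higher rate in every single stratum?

Coastal S&L

LTV 70–85%: FirstBank 19/36 = 52.8%, Coastal S&L 30/52 = 57.7% → Coastal S&L
LTV over 85%: FirstBank 53/268 = 19.8%, Coastal S&L 128/393 = 32.6% → Coastal S&L
LTV under 70%: FirstBank 16/23 = 69.6%, Coastal S&L 6/8 = 75.0% → Coastal S&L
Coastal S&L has the higher rate in all 3 groups.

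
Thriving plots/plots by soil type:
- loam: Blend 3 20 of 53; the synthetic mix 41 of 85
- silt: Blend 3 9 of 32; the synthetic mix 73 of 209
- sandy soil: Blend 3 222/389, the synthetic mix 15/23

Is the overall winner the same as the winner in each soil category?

Loam: Blend 3 20/53 = 37.7%, the synthetic mix 41/85 = 48.2% → the synthetic mix
Silt: Blend 3 9/32 = 28.1%, the synthetic mix 73/209 = 34.9% → the synthetic mix
Sandy soil: Blend 3 222/389 = 57.1%, the synthetic mix 15/23 = 65.2% → the synthetic mix
Overall: Blend 3 251/474 = 53.0%, the synthetic mix 129/317 = 40.7% → Blend 3
The synthetic mix wins each soil group but Blend 3 wins overall — the comparison reverses. The synthetic mix's plots skew toward silt, which has a lower base rate.

No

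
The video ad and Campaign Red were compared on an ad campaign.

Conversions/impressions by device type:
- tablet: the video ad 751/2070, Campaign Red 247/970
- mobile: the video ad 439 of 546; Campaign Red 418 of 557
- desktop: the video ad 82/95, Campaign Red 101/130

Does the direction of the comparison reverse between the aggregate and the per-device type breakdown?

No

Tablet: the video ad 751/2070 = 36.3%, Campaign Red 247/970 = 25.5% → the video ad
Mobile: the video ad 439/546 = 80.4%, Campaign Red 418/557 = 75.0% → the video ad
Desktop: the video ad 82/95 = 86.3%, Campaign Red 101/130 = 77.7% → the video ad
Overall: the video ad 1272/2711 = 46.9%, Campaign Red 766/1657 = 46.2% → the video ad
The video ad wins overall and in every device group — no reversal.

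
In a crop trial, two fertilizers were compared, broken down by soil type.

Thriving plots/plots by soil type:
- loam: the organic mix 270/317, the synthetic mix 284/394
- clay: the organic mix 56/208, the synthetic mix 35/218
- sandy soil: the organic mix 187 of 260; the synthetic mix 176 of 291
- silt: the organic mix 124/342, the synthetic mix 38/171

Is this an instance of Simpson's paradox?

Loam: the organic mix 270/317 = 85.2%, the synthetic mix 284/394 = 72.1% → the organic mix
Clay: the organic mix 56/208 = 26.9%, the synthetic mix 35/218 = 16.1% → the organic mix
Sandy soil: the organic mix 187/260 = 71.9%, the synthetic mix 176/291 = 60.5% → the organic mix
Silt: the organic mix 124/342 = 36.3%, the synthetic mix 38/171 = 22.2% → the organic mix
Overall: the organic mix 637/1127 = 56.5%, the synthetic mix 533/1074 = 49.6% → the organic mix
The organic mix wins overall and in every soil group — no reversal.

No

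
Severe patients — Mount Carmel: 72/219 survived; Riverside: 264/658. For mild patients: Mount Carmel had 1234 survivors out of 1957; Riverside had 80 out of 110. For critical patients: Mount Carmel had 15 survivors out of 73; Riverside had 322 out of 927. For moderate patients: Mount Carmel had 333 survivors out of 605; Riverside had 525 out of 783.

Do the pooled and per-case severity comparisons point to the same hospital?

No

Severe: Mount Carmel 72/219 = 32.9%, Riverside 264/658 = 40.1% → Riverside
Mild: Mount Carmel 1234/1957 = 63.1%, Riverside 80/110 = 72.7% → Riverside
Critical: Mount Carmel 15/73 = 20.5%, Riverside 322/927 = 34.7% → Riverside
Moderate: Mount Carmel 333/605 = 55.0%, Riverside 525/783 = 67.0% → Riverside
Overall: Mount Carmel 1654/2854 = 58.0%, Riverside 1191/2478 = 48.1% → Mount Carmel
Riverside wins each case group but Mount Carmel wins overall — the comparison reverses. Riverside's patients skew toward critical, which has a lower base rate.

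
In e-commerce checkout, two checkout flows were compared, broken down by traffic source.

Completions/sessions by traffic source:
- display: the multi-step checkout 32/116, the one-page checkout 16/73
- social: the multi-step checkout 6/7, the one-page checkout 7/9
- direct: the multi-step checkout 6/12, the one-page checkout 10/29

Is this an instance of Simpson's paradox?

Display: the multi-step checkout 32/116 = 27.6%, the one-page checkout 16/73 = 21.9% → the multi-step checkout
Social: the multi-step checkout 6/7 = 85.7%, the one-page checkout 7/9 = 77.8% → the multi-step checkout
Direct: the multi-step checkout 6/12 = 50.0%, the one-page checkout 10/29 = 34.5% → the multi-step checkout
Overall: the multi-step checkout 44/135 = 32.6%, the one-page checkout 33/111 = 29.7% → the multi-step checkout
The multi-step checkout wins overall and in every traffic group — no reversal.

No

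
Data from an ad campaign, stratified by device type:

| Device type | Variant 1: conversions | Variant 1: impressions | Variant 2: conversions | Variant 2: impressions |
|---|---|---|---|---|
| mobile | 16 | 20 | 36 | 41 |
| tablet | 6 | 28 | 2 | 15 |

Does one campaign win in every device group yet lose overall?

Mobile: Variant 1 16/20 = 80.0%, Variant 2 36/41 = 87.8% → Variant 2
Tablet: Variant 1 6/28 = 21.4%, Variant 2 2/15 = 13.3% → Variant 1
Overall: Variant 1 22/48 = 45.8%, Variant 2 38/56 = 67.9% → Variant 2
Neither sweeps: Variant 1 wins 1 of 2 groups, Variant 2 wins 1. Variant 2 wins overall but not every group — no Simpson reversal.

No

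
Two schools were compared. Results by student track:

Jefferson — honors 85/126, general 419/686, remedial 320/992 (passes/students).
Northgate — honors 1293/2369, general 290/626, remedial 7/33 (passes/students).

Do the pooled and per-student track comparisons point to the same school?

Honors: Jefferson 85/126 = 67.5%, Northgate 1293/2369 = 54.6% → Jefferson
General: Jefferson 419/686 = 61.1%, Northgate 290/626 = 46.3% → Jefferson
Remedial: Jefferson 320/992 = 32.3%, Northgate 7/33 = 21.2% → Jefferson
Overall: Jefferson 824/1804 = 45.7%, Northgate 1590/3028 = 52.5% → Northgate
Jefferson wins each student group but Northgate wins overall — the comparison reverses. Jefferson's students skew toward remedial, which has a lower base rate.

No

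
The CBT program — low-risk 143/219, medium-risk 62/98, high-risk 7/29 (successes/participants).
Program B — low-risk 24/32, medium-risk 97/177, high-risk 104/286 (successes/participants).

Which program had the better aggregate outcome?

Low-risk: the CBT program 143/219 = 65.3%, Program B 24/32 = 75.0% → Program B
Medium-risk: the CBT program 62/98 = 63.3%, Program B 97/177 = 54.8% → the CBT program
High-risk: the CBT program 7/29 = 24.1%, Program B 104/286 = 36.4% → Program B
Overall: the CBT program 212/346 = 61.3%, Program B 225/495 = 45.5% → the CBT program
(Neither sweeps every risk group, but the CBT program has the higher pooled rate.)

the CBT program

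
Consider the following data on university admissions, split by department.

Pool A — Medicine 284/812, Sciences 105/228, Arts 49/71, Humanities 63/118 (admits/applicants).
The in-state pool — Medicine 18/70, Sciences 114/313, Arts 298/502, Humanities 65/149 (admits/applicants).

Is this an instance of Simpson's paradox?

Yes

Medicine: Pool A 284/812 = 35.0%, the in-state pool 18/70 = 25.7% → Pool A
Sciences: Pool A 105/228 = 46.1%, the in-state pool 114/313 = 36.4% → Pool A
Arts: Pool A 49/71 = 69.0%, the in-state pool 298/502 = 59.4% → Pool A
Humanities: Pool A 63/118 = 53.4%, the in-state pool 65/149 = 43.6% → Pool A
Overall: Pool A 501/1229 = 40.8%, the in-state pool 495/1034 = 47.9% → the in-state pool
Pool A wins each department group but the in-state pool wins overall — the comparison reverses. Pool A's applicants skew toward Medicine, which has a lower base rate.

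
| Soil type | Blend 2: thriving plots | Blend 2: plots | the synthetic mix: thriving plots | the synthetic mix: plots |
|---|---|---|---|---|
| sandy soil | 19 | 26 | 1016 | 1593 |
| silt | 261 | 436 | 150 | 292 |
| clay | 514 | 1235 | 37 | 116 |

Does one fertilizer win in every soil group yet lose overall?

Yes

Sandy soil: Blend 2 19/26 = 73.1%, the synthetic mix 1016/1593 = 63.8% → Blend 2
Silt: Blend 2 261/436 = 59.9%, the synthetic mix 150/292 = 51.4% → Blend 2
Clay: Blend 2 514/1235 = 41.6%, the synthetic mix 37/116 = 31.9% → Blend 2
Overall: Blend 2 794/1697 = 46.8%, the synthetic mix 1203/2001 = 60.1% → the synthetic mix
Blend 2 wins each soil group but the synthetic mix wins overall — the comparison reverses. Blend 2's plots skew toward clay, which has a lower base rate.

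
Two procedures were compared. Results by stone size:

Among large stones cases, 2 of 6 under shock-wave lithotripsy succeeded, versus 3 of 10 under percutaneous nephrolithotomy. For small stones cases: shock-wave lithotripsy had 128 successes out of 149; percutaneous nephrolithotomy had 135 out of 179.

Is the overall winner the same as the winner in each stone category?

Large stones: shock-wave lithotripsy 2/6 = 33.3%, percutaneous nephrolithotomy 3/10 = 30.0% → shock-wave lithotripsy
Small stones: shock-wave lithotripsy 128/149 = 85.9%, percutaneous nephrolithotomy 135/179 = 75.4% → shock-wave lithotripsy
Overall: shock-wave lithotripsy 130/155 = 83.9%, percutaneous nephrolithotomy 138/189 = 73.0% → shock-wave lithotripsy
Shock-wave lithotripsy wins overall and in every stone group — no reversal.

Yes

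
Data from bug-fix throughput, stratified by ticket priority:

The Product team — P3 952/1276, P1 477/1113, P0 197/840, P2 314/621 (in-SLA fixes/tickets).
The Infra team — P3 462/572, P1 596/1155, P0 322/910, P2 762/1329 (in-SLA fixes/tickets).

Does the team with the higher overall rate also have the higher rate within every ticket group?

P3: the Product team 952/1276 = 74.6%, the Infra team 462/572 = 80.8% → the Infra team
P1: the Product team 477/1113 = 42.9%, the Infra team 596/1155 = 51.6% → the Infra team
P0: the Product team 197/840 = 23.5%, the Infra team 322/910 = 35.4% → the Infra team
P2: the Product team 314/621 = 50.6%, the Infra team 762/1329 = 57.3% → the Infra team
Overall: the Product team 1940/3850 = 50.4%, the Infra team 2142/3966 = 54.0% → the Infra team
The Infra team wins overall and in every ticket group — no reversal.

Yes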